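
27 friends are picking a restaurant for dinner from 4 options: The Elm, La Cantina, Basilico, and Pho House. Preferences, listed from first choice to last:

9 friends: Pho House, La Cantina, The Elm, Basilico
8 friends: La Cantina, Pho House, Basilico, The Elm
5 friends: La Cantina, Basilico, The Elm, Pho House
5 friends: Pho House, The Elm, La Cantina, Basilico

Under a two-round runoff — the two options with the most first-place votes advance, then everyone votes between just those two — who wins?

Round 1 first-place votes: The Elm 0, La Cantina 13, Basilico 0, Pho House 14.
Pho House and La Cantina advance.
Runoff: Pho House is preferred to La Cantina by 14 voters; La Cantina by 13.
Pho House wins the runoff.

Pho House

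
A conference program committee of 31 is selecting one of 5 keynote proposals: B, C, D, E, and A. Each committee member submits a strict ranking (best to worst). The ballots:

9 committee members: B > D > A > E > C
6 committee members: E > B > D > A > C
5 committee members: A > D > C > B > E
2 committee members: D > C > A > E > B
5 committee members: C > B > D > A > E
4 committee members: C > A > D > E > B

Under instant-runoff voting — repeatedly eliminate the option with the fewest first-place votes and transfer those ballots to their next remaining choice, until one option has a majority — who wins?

C

Round 1: B 9, C 9, D 2, E 6, A 5. Eliminate D.
Round 2: B 9, C 11, E 6, A 5. Eliminate A.
Round 3: B 9, C 16, E 6. C has a majority.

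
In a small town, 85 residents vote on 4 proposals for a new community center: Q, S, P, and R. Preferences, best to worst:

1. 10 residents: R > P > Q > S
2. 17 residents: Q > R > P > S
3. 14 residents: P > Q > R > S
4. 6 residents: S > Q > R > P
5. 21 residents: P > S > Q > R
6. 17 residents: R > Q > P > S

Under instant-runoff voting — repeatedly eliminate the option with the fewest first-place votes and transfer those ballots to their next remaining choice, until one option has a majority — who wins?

Round 1: Q 17, S 6, P 35, R 27. Eliminate S.
Round 2: Q 23, P 35, R 27. Eliminate Q.
Round 3: P 35, R 50. R has a majority.

R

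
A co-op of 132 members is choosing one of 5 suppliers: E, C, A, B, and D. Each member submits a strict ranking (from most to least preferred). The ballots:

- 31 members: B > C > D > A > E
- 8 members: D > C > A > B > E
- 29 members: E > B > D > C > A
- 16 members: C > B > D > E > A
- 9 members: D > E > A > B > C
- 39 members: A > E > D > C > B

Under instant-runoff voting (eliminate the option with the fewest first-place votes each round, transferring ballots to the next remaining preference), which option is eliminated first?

C

Round 1: E 29, C 16, A 39, B 31, D 17. Eliminate C.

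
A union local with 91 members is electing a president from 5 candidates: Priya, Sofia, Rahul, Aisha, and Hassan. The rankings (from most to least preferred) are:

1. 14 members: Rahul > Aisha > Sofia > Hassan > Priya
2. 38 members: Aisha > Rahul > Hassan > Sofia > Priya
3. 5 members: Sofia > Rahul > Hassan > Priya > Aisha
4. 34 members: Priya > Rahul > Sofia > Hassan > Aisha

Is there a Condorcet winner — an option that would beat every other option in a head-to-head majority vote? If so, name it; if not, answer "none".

Rahul vs Priya: 57–34 for Rahul.
Rahul vs Sofia: 86–5 for Rahul.
Rahul vs Aisha: 53–38 for Rahul.
Rahul vs Hassan: 91–0 for Rahul.
Rahul beats every other option head-to-head.

Rahul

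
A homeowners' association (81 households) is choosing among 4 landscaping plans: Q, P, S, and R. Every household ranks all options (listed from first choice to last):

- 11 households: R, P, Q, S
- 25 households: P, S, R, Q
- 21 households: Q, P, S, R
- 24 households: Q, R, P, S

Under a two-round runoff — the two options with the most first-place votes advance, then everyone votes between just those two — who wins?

Q

Round 1 first-place votes: Q 45, P 25, S 0, R 11.
Q and P advance.
Runoff: Q is preferred to P by 45 voters; P by 36.
Q wins the runoff.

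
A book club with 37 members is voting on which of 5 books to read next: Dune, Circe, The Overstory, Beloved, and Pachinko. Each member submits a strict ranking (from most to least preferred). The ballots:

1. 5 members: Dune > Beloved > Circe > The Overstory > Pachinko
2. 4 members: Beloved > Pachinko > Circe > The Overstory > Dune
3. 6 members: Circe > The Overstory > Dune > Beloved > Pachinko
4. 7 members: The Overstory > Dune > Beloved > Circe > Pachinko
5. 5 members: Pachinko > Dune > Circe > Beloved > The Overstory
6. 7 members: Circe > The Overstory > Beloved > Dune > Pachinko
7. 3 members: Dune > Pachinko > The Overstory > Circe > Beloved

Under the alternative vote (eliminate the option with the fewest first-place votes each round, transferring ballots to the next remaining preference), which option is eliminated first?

Round 1: Dune 8, Circe 13, The Overstory 7, Beloved 4, Pachinko 5. Eliminate Beloved.

Beloved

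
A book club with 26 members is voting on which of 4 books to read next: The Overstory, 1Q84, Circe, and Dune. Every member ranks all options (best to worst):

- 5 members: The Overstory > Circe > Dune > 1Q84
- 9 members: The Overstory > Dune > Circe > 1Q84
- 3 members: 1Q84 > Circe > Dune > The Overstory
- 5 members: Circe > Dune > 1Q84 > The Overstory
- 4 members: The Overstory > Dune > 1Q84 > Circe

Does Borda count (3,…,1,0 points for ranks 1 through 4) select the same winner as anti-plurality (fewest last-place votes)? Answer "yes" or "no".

no

Borda — scores: The Overstory 54, 1Q84 18, Circe 40, Dune 44. Winner: The Overstory.
Anti-plurality — last-place votes: The Overstory 8, 1Q84 14, Circe 4, Dune 0. Winner: Dune.
The two methods disagree.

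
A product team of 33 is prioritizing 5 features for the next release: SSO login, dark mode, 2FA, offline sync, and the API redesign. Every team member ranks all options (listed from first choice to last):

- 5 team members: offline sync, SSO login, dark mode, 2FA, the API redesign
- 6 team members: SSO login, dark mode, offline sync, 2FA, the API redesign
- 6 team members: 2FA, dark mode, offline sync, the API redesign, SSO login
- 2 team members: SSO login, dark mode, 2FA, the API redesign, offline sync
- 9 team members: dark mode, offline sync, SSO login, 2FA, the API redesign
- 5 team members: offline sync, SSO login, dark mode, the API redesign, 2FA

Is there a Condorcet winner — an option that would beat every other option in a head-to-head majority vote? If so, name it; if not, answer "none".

Checking pairwise contests:
offline sync beats SSO login 25–8.
SSO login beats dark mode 18–15.
SSO login beats 2FA 27–6.
dark mode beats offline sync 23–10.
SSO login beats the API redesign 27–6.
Every option loses at least one head-to-head, so there is no Condorcet winner.

none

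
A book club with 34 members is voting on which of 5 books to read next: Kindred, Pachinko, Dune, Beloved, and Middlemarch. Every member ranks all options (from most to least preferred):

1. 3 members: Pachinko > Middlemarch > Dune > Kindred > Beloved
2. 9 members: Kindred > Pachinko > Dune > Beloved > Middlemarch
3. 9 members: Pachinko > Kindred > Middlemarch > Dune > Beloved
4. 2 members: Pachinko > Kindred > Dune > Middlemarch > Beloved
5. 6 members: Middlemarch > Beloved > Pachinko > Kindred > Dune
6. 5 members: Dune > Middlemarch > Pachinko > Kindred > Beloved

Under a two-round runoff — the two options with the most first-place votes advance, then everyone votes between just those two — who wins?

Pachinko

Round 1 first-place votes: Kindred 9, Pachinko 14, Dune 5, Beloved 0, Middlemarch 6.
Pachinko and Kindred advance.
Runoff: Pachinko is preferred to Kindred by 25 voters; Kindred by 9.
Pachinko wins the runoff.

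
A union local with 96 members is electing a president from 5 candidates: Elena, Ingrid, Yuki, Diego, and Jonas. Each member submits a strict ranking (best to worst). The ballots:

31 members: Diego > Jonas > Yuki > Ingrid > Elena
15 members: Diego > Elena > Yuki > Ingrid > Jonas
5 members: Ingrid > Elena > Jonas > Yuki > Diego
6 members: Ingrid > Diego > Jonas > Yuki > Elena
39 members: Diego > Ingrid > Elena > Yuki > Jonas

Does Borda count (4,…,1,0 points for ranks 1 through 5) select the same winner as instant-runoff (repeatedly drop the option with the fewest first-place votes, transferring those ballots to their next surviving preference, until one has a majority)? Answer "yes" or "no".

yes

Borda — scores: Elena 138, Ingrid 207, Yuki 142, Diego 358, Jonas 115. Winner: Diego.
Instant-runoff — R1 Elena 0, Ingrid 11, Yuki 0, Diego 85, Jonas 0 (Diego winner). Winner: Diego.
The two methods agree.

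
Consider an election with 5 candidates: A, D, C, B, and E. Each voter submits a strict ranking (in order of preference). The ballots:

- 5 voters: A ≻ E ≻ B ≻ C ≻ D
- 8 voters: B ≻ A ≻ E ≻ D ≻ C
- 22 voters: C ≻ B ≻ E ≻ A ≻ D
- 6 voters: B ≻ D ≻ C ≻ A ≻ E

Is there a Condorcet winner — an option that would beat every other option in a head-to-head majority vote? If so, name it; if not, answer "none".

C vs A: 28–13 for C.
C vs D: 27–14 for C.
C vs B: 22–19 for C.
C vs E: 28–13 for C.
C beats every other option head-to-head.

C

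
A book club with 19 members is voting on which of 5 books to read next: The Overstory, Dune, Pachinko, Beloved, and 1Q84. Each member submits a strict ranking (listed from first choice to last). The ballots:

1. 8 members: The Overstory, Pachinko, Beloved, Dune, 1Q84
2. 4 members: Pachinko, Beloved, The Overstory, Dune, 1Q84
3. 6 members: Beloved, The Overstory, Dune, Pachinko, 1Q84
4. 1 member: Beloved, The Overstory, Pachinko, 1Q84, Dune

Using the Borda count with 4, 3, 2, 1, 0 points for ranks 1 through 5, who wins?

The Overstory

The Overstory: 8·4 + 4·2 + 6·3 + 1·3 = 61
Dune: 8·1 + 4·1 + 6·2 + 1·0 = 24
Pachinko: 8·3 + 4·4 + 6·1 + 1·2 = 48
Beloved: 8·2 + 4·3 + 6·4 + 1·4 = 56
1Q84: 8·0 + 4·0 + 6·0 + 1·1 = 1
The Overstory has the highest Borda score (61).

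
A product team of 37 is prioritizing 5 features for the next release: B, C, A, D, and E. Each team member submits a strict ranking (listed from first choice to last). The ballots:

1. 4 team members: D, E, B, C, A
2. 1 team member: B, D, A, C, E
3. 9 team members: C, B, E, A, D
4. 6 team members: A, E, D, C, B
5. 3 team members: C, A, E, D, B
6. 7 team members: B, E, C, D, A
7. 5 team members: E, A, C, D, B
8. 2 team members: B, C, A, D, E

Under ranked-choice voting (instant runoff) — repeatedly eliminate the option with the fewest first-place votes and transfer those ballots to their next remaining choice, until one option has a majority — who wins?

E

Round 1: B 10, C 12, A 6, D 4, E 5. Eliminate D.
Round 2: B 10, C 12, A 6, E 9. Eliminate A.
Round 3: B 10, C 12, E 15. Eliminate B.
Round 4: C 15, E 22. E has a majority.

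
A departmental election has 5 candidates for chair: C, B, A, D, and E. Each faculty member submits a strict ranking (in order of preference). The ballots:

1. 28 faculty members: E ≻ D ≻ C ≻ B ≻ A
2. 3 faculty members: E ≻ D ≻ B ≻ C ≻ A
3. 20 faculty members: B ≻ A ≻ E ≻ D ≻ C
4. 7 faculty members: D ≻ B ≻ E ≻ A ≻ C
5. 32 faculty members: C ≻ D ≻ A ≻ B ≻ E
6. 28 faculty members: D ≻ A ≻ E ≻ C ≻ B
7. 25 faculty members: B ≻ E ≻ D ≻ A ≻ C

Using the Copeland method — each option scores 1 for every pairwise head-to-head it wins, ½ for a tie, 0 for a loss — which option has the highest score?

D

C: beats B; loses to A, D, and E → score 1.
B: beats A and E; loses to C and D → score 2.
A: beats C and E; loses to B and D → score 2.
D: beats C, B, and A; loses to E → score 3.
E: beats C and D; loses to B and A → score 2.
D has the best pairwise record.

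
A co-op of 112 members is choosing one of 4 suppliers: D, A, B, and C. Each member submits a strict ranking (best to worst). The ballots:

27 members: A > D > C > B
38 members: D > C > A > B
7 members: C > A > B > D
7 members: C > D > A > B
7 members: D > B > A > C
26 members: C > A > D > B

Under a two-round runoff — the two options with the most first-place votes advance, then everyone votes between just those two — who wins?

Round 1 first-place votes: D 45, A 27, B 0, C 40.
D and C advance.
Runoff: D is preferred to C by 72 voters; C by 40.
D wins the runoff.

D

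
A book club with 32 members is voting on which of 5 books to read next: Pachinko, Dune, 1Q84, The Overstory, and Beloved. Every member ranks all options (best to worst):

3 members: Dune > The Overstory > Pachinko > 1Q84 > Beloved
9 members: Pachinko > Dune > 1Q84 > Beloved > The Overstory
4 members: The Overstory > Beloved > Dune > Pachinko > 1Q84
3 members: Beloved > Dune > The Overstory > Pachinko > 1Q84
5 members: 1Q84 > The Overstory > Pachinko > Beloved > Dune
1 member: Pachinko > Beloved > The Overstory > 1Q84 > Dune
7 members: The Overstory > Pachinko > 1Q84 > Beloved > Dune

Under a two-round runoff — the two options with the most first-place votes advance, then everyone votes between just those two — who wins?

The Overstory

Round 1 first-place votes: Pachinko 10, Dune 3, 1Q84 5, The Overstory 11, Beloved 3.
The Overstory and Pachinko advance.
Runoff: The Overstory is preferred to Pachinko by 22 voters; Pachinko by 10.
The Overstory wins the runoff.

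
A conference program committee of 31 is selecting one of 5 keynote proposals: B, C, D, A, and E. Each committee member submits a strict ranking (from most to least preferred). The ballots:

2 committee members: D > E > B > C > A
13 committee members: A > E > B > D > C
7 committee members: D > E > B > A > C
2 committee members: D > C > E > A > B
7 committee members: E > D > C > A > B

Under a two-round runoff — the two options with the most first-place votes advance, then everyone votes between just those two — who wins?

Round 1 first-place votes: B 0, C 0, D 11, A 13, E 7.
A and D advance.
Runoff: A is preferred to D by 13 voters; D by 18.
D wins the runoff.

D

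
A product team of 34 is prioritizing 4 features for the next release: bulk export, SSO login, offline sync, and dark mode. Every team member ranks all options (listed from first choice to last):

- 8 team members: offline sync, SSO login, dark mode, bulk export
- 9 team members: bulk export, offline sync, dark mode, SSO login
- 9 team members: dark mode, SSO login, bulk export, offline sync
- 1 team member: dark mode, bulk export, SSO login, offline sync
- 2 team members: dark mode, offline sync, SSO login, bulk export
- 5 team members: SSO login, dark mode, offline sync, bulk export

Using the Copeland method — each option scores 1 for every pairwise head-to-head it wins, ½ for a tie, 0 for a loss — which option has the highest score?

dark mode

bulk export: beats offline sync; loses to SSO login and dark mode → score 1.
SSO login: beats bulk export; loses to offline sync and dark mode → score 1.
offline sync: beats SSO login; ties dark mode; loses to bulk export → score 1.5.
dark mode: beats bulk export and SSO login; ties offline sync → score 2.5.
dark mode has the best pairwise record.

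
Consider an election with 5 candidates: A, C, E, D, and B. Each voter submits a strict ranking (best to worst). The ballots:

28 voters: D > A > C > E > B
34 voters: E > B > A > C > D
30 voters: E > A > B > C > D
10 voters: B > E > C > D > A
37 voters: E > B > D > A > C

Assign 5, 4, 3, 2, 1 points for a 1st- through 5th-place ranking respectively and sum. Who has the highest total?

A: 28·4 + 34·3 + 30·4 + 10·1 + 37·2 = 418
C: 28·3 + 34·2 + 30·2 + 10·3 + 37·1 = 279
E: 28·2 + 34·5 + 30·5 + 10·4 + 37·5 = 601
D: 28·5 + 34·1 + 30·1 + 10·2 + 37·3 = 335
B: 28·1 + 34·4 + 30·3 + 10·5 + 37·4 = 452
E has the highest Borda score (601).

E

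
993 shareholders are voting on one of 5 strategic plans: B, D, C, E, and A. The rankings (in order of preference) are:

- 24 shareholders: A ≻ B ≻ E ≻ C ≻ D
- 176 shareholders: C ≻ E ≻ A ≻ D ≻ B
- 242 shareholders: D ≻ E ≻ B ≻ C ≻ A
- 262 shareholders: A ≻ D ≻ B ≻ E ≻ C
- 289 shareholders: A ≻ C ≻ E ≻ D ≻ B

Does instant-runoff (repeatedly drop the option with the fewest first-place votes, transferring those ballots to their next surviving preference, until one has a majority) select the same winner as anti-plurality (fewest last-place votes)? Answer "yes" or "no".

no

Instant-runoff — R1 B 0, D 242, C 176, E 0, A 575 (A winner). Winner: A.
Anti-plurality — last-place votes: B 465, D 24, C 262, E 0, A 242. Winner: E.
The two methods disagree.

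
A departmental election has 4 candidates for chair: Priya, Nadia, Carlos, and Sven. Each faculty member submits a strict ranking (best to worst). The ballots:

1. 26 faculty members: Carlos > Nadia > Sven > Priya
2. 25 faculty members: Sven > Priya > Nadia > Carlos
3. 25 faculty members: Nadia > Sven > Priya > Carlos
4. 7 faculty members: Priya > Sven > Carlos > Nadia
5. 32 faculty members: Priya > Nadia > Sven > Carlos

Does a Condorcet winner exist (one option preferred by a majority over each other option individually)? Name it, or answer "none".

none

Checking pairwise contests:
Sven beats Priya 76–39.
Priya beats Nadia 64–51.
Priya beats Carlos 89–26.
Nadia beats Sven 83–32.
Every option loses at least one head-to-head, so there is no Condorcet winner.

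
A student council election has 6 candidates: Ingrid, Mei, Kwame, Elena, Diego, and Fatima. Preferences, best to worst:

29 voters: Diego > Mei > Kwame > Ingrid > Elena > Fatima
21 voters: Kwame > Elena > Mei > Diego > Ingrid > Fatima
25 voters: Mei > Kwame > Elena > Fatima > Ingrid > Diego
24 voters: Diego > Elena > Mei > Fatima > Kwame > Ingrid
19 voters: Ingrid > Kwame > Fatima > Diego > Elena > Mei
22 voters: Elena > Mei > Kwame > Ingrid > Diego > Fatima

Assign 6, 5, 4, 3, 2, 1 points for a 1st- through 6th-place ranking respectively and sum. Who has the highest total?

Mei

Ingrid: 29·3 + 21·2 + 25·2 + 24·1 + 19·6 + 22·3 = 383
Mei: 29·5 + 21·4 + 25·6 + 24·4 + 19·1 + 22·5 = 604
Kwame: 29·4 + 21·6 + 25·5 + 24·2 + 19·5 + 22·4 = 598
Elena: 29·2 + 21·5 + 25·4 + 24·5 + 19·2 + 22·6 = 553
Diego: 29·6 + 21·3 + 25·1 + 24·6 + 19·3 + 22·2 = 507
Fatima: 29·1 + 21·1 + 25·3 + 24·3 + 19·4 + 22·1 = 295
Mei has the highest Borda score (604).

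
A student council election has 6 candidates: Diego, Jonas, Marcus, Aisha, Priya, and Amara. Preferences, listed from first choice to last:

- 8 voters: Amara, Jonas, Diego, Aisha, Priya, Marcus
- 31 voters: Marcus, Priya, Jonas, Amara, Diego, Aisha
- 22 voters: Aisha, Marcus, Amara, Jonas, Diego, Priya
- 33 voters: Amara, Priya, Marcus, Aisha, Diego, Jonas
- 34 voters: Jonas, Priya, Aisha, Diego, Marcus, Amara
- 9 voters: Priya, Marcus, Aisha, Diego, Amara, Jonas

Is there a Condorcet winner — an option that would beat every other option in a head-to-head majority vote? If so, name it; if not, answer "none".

Priya vs Diego: 107–30 for Priya.
Priya vs Jonas: 73–64 for Priya.
Priya vs Marcus: 84–53 for Priya.
Priya vs Aisha: 107–30 for Priya.
Priya vs Amara: 74–63 for Priya.
Priya beats every other option head-to-head.

Priya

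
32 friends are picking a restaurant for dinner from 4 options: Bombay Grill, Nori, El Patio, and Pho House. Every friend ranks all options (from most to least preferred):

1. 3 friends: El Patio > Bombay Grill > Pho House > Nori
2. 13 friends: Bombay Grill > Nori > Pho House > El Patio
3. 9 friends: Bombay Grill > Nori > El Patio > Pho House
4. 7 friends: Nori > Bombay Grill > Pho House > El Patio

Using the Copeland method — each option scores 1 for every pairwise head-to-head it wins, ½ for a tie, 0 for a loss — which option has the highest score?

Bombay Grill: beats Nori, El Patio, and Pho House → score 3.
Nori: beats El Patio and Pho House; loses to Bombay Grill → score 2.
El Patio: loses to Bombay Grill, Nori, and Pho House → score 0.
Pho House: beats El Patio; loses to Bombay Grill and Nori → score 1.
Bombay Grill has the best pairwise record.

Bombay Grill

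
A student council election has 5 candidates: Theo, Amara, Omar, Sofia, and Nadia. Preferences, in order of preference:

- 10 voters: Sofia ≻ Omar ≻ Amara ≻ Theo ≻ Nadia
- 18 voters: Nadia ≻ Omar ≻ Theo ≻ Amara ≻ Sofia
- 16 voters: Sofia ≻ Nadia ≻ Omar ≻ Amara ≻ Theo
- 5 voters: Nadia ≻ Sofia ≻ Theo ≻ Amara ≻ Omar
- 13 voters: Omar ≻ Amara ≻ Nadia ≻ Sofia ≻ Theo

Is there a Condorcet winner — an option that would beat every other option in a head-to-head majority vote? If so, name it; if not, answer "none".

Nadia vs Theo: 52–10 for Nadia.
Nadia vs Amara: 39–23 for Nadia.
Nadia vs Omar: 39–23 for Nadia.
Nadia vs Sofia: 36–26 for Nadia.
Nadia beats every other option head-to-head.

Nadia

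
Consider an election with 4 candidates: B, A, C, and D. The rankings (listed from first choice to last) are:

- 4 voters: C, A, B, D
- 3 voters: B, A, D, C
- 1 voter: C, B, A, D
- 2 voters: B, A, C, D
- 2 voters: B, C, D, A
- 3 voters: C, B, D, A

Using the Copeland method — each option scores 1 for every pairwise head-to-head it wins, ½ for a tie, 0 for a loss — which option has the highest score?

B: beats A and D; loses to C → score 2.
A: beats D; loses to B and C → score 1.
C: beats B, A, and D → score 3.
D: loses to B, A, and C → score 0.
C has the best pairwise record.

C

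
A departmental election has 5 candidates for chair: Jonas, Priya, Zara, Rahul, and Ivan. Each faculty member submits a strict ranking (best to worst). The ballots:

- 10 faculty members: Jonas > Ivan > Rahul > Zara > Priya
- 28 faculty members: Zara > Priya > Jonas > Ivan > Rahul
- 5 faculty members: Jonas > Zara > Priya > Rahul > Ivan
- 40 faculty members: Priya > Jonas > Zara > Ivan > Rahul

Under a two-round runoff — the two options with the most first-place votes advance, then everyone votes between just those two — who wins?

Round 1 first-place votes: Jonas 15, Priya 40, Zara 28, Rahul 0, Ivan 0.
Priya and Zara advance.
Runoff: Priya is preferred to Zara by 40 voters; Zara by 43.
Zara wins the runoff.

Zara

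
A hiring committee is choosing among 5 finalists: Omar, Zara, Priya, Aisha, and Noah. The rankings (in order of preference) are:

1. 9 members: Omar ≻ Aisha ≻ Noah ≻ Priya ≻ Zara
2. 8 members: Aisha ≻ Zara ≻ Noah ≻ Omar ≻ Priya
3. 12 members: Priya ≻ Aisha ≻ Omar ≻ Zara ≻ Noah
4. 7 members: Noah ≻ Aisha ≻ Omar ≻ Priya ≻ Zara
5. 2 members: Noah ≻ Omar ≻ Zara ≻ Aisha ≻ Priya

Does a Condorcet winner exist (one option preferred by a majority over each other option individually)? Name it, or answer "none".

Aisha

Aisha vs Omar: 27–11 for Aisha.
Aisha vs Zara: 36–2 for Aisha.
Aisha vs Priya: 26–12 for Aisha.
Aisha vs Noah: 29–9 for Aisha.
Aisha beats every other option head-to-head.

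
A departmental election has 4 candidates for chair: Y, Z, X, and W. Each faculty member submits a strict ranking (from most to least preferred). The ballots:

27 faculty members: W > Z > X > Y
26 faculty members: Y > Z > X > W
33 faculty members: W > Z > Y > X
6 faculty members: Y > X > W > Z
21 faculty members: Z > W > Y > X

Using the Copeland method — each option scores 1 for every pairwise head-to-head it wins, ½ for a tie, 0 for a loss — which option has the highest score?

Y: beats X; loses to Z and W → score 1.
Z: beats Y and X; loses to W → score 2.
X: loses to Y, Z, and W → score 0.
W: beats Y, Z, and X → score 3.
W has the best pairwise record.

W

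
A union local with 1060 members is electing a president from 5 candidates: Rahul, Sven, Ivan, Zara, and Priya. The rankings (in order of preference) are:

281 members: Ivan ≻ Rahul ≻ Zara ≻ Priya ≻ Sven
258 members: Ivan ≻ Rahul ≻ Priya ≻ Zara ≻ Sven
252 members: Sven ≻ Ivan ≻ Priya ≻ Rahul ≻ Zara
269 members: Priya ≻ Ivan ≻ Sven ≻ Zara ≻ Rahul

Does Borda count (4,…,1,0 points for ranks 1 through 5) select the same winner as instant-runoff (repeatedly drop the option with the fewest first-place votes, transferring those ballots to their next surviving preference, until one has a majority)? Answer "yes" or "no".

Borda — scores: Rahul 1869, Sven 1546, Ivan 3719, Zara 1089, Priya 2377. Winner: Ivan.
Instant-runoff — R1 Rahul 0, Sven 252, Ivan 539, Zara 0, Priya 269 (Ivan winner). Winner: Ivan.
The two methods agree.

yes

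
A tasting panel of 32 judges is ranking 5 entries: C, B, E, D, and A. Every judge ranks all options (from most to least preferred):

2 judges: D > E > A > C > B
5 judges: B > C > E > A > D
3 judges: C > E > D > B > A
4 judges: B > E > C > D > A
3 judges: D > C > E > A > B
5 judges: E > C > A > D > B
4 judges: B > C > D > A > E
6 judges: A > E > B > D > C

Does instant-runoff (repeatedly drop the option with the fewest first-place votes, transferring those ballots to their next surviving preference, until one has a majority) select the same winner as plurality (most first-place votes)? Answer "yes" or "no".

no

Instant-runoff — R1 C 3, B 13, E 5, D 5, A 6 (C out); R2 B 13, E 8, D 5, A 6 (D out); R3 B 13, E 13, A 6 (A out); R4 B 13, E 19 (E winner). Winner: E.
Plurality — first-place votes: C 3, B 13, E 5, D 5, A 6. Winner: B.
The two methods disagree.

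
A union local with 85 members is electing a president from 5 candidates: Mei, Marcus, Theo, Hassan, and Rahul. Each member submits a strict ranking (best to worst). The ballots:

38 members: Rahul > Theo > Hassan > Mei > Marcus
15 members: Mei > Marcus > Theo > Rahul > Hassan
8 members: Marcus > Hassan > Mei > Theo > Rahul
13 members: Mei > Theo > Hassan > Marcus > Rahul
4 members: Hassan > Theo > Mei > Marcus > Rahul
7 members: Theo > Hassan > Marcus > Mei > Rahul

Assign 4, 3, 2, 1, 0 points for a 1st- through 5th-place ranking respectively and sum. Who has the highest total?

Mei: 38·1 + 15·4 + 8·2 + 13·4 + 4·2 + 7·1 = 181
Marcus: 38·0 + 15·3 + 8·4 + 13·1 + 4·1 + 7·2 = 108
Theo: 38·3 + 15·2 + 8·1 + 13·3 + 4·3 + 7·4 = 231
Hassan: 38·2 + 15·0 + 8·3 + 13·2 + 4·4 + 7·3 = 163
Rahul: 38·4 + 15·1 + 8·0 + 13·0 + 4·0 + 7·0 = 167
Theo has the highest Borda score (231).

Theo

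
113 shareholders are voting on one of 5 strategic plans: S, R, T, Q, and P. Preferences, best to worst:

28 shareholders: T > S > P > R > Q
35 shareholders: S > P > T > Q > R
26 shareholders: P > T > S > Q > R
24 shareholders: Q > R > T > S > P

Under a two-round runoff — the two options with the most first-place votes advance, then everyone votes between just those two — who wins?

T

Round 1 first-place votes: S 35, R 0, T 28, Q 24, P 26.
S and T advance.
Runoff: S is preferred to T by 35 voters; T by 78.
T wins the runoff.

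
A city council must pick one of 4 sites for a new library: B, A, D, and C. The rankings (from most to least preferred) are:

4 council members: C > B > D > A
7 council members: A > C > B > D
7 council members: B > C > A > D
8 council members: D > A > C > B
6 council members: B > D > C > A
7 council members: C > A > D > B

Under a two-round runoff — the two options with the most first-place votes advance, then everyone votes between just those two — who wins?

C

Round 1 first-place votes: B 13, A 7, D 8, C 11.
B and C advance.
Runoff: B is preferred to C by 13 voters; C by 26.
C wins the runoff.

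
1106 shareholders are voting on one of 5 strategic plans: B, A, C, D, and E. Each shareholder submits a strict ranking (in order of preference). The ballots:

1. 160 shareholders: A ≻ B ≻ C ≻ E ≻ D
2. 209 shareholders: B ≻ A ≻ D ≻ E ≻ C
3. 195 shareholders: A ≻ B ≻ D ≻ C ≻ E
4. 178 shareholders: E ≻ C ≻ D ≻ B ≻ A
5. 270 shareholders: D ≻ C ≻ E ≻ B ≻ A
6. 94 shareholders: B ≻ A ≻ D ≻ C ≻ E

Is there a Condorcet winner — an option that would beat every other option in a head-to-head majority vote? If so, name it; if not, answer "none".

B

B vs A: 751–355 for B.
B vs C: 658–448 for B.
B vs D: 658–448 for B.
B vs E: 658–448 for B.
B beats every other option head-to-head.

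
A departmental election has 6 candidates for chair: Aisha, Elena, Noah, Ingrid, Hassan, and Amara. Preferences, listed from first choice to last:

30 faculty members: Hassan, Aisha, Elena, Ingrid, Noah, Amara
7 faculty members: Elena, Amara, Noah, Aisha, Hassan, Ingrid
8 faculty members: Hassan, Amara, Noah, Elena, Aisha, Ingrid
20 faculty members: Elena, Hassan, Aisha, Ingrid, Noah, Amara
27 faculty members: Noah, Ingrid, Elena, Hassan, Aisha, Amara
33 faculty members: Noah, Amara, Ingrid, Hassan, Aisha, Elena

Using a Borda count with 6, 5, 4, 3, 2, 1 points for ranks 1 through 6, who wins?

Aisha: 30·5 + 7·3 + 8·2 + 20·4 + 27·2 + 33·2 = 387
Elena: 30·4 + 7·6 + 8·3 + 20·6 + 27·4 + 33·1 = 447
Noah: 30·2 + 7·4 + 8·4 + 20·2 + 27·6 + 33·6 = 520
Ingrid: 30·3 + 7·1 + 8·1 + 20·3 + 27·5 + 33·4 = 432
Hassan: 30·6 + 7·2 + 8·6 + 20·5 + 27·3 + 33·3 = 522
Amara: 30·1 + 7·5 + 8·5 + 20·1 + 27·1 + 33·5 = 317
Hassan has the highest Borda score (522).

Hassan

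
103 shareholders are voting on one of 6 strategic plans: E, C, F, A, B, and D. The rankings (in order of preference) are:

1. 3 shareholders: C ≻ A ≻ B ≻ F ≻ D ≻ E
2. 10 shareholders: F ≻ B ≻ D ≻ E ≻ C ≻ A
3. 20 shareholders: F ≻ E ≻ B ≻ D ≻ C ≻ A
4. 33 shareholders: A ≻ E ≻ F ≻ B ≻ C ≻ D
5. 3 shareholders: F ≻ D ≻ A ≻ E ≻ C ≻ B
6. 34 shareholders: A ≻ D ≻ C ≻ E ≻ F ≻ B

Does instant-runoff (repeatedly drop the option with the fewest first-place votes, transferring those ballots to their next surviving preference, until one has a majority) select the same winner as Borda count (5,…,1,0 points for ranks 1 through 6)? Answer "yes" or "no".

Instant-runoff — R1 E 0, C 3, F 33, A 67, B 0, D 0 (A winner). Winner: A.
Borda — scores: E 306, C 183, F 304, A 356, B 175, D 221. Winner: A.
The two methods agree.

yes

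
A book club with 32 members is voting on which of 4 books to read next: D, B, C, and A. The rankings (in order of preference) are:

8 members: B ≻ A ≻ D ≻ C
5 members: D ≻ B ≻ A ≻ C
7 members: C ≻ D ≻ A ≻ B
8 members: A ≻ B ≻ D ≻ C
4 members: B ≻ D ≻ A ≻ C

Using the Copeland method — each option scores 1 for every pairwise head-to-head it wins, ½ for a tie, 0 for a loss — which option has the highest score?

D: beats C; ties A; loses to B → score 1.5.
B: beats D, C, and A → score 3.
C: loses to D, B, and A → score 0.
A: beats C; ties D; loses to B → score 1.5.
B has the best pairwise record.

B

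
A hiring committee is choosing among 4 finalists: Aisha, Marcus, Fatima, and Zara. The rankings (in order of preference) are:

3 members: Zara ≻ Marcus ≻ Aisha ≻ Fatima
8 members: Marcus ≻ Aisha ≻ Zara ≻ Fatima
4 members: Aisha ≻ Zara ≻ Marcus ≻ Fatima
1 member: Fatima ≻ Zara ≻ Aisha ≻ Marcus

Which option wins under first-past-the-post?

First-place votes: Aisha 4, Marcus 8, Fatima 1, Zara 3.
Marcus has the most first-place votes.

Marcus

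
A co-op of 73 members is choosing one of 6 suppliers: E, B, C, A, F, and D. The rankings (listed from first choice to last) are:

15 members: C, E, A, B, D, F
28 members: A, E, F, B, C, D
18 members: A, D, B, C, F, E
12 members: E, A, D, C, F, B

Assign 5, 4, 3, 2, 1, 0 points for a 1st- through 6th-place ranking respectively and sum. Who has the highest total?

E: 15·4 + 28·4 + 18·0 + 12·5 = 232
B: 15·2 + 28·2 + 18·3 + 12·0 = 140
C: 15·5 + 28·1 + 18·2 + 12·2 = 163
A: 15·3 + 28·5 + 18·5 + 12·4 = 323
F: 15·0 + 28·3 + 18·1 + 12·1 = 114
D: 15·1 + 28·0 + 18·4 + 12·3 = 123
A has the highest Borda score (323).

A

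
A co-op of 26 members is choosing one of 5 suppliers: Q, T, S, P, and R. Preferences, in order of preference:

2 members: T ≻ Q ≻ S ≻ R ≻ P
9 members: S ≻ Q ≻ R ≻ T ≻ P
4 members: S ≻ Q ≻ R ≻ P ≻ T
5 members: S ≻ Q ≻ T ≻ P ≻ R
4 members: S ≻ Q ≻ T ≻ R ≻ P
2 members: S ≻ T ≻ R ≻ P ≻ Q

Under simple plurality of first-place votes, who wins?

S

First-place votes: Q 0, T 2, S 24, P 0, R 0.
S has the most first-place votes.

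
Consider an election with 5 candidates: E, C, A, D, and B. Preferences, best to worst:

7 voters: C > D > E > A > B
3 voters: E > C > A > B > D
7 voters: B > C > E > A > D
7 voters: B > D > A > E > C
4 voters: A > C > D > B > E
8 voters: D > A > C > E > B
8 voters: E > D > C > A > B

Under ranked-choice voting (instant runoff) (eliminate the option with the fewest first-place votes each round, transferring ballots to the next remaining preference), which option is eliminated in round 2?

D

Round 1: E 11, C 7, A 4, D 8, B 14. Eliminate A.
Round 2: E 11, C 11, D 8, B 14. Eliminate D.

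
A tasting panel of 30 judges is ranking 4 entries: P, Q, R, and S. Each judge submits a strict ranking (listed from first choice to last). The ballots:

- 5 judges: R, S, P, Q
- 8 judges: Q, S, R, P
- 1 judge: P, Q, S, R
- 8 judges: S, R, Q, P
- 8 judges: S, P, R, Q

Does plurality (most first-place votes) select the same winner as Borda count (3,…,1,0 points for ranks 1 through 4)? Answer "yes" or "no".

Plurality — first-place votes: P 1, Q 8, R 5, S 16. Winner: S.
Borda — scores: P 24, Q 34, R 47, S 75. Winner: S.
The two methods agree.

yes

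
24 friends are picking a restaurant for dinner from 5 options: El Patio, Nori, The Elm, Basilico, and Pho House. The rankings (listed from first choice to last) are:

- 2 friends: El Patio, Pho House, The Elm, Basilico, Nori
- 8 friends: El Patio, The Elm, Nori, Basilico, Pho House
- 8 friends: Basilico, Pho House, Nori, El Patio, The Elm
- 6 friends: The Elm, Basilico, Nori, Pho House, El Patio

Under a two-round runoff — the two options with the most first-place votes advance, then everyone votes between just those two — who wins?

Round 1 first-place votes: El Patio 10, Nori 0, The Elm 6, Basilico 8, Pho House 0.
El Patio and Basilico advance.
Runoff: El Patio is preferred to Basilico by 10 voters; Basilico by 14.
Basilico wins the runoff.

Basilico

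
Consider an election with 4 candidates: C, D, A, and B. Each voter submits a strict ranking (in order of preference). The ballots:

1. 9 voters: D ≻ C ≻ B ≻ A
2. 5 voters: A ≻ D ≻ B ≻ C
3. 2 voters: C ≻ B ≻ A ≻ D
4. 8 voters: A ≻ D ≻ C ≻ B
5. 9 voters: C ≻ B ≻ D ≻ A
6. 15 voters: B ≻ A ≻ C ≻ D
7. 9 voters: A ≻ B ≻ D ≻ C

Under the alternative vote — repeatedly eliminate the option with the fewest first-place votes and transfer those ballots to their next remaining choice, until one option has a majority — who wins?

Round 1: C 11, D 9, A 22, B 15. Eliminate D.
Round 2: C 20, A 22, B 15. Eliminate B.
Round 3: C 20, A 37. A has a majority.

A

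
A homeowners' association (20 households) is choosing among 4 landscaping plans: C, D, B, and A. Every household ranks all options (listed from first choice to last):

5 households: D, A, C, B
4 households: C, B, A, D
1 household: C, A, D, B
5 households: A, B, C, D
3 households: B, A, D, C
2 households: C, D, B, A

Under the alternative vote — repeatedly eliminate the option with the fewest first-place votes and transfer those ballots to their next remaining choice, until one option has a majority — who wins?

A

Round 1: C 7, D 5, B 3, A 5. Eliminate B.
Round 2: C 7, D 5, A 8. Eliminate D.
Round 3: C 7, A 13. A has a majority.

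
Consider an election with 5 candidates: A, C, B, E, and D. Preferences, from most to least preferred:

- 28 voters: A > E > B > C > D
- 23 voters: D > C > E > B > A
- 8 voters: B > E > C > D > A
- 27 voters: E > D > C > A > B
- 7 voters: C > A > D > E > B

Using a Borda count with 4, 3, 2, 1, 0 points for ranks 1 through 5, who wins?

E

A: 28·4 + 23·0 + 8·0 + 27·1 + 7·3 = 160
C: 28·1 + 23·3 + 8·2 + 27·2 + 7·4 = 195
B: 28·2 + 23·1 + 8·4 + 27·0 + 7·0 = 111
E: 28·3 + 23·2 + 8·3 + 27·4 + 7·1 = 269
D: 28·0 + 23·4 + 8·1 + 27·3 + 7·2 = 195
E has the highest Borda score (269).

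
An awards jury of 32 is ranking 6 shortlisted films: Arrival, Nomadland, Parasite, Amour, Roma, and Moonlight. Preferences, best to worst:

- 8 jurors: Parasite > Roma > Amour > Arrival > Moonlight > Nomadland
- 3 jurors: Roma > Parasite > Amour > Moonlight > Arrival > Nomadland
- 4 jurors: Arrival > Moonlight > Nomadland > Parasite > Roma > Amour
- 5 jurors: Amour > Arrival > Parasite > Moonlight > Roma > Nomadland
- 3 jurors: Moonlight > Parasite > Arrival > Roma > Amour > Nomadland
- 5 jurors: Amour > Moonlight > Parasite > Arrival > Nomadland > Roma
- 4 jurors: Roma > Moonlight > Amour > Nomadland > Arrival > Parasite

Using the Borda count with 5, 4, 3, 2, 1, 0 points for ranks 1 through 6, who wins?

Parasite

Arrival: 8·2 + 3·1 + 4·5 + 5·4 + 3·3 + 5·2 + 4·1 = 82
Nomadland: 8·0 + 3·0 + 4·3 + 5·0 + 3·0 + 5·1 + 4·2 = 25
Parasite: 8·5 + 3·4 + 4·2 + 5·3 + 3·4 + 5·3 + 4·0 = 102
Amour: 8·3 + 3·3 + 4·0 + 5·5 + 3·1 + 5·5 + 4·3 = 98
Roma: 8·4 + 3·5 + 4·1 + 5·1 + 3·2 + 5·0 + 4·5 = 82
Moonlight: 8·1 + 3·2 + 4·4 + 5·2 + 3·5 + 5·4 + 4·4 = 91
Parasite has the highest Borda score (102).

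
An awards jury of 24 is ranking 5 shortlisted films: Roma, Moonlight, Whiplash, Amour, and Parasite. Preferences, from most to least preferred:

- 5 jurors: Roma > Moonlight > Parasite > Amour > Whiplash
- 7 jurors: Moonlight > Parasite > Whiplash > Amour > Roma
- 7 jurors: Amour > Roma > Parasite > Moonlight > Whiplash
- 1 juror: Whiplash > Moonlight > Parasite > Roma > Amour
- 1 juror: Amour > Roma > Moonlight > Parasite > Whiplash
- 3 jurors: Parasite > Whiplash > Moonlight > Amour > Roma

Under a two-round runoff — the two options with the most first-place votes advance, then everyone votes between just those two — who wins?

Moonlight

Round 1 first-place votes: Roma 5, Moonlight 7, Whiplash 1, Amour 8, Parasite 3.
Amour and Moonlight advance.
Runoff: Amour is preferred to Moonlight by 8 voters; Moonlight by 16.
Moonlight wins the runoff.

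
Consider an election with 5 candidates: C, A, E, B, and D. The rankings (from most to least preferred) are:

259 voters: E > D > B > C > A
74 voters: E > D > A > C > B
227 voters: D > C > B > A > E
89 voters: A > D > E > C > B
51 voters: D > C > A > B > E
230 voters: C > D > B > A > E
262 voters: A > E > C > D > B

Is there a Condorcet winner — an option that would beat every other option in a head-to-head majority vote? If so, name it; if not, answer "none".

D vs C: 700–492 for D.
D vs A: 841–351 for D.
D vs E: 597–595 for D.
D vs B: 1192–0 for D.
D beats every other option head-to-head.

D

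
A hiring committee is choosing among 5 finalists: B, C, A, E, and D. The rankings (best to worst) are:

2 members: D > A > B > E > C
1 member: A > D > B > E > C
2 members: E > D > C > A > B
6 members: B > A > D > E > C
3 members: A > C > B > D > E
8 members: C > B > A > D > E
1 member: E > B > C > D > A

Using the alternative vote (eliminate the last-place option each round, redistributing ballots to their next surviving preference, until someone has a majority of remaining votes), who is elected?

C

Round 1: B 6, C 8, A 4, E 3, D 2. Eliminate D.
Round 2: B 6, C 8, A 6, E 3. Eliminate E.
Round 3: B 7, C 10, A 6. Eliminate A.
Round 4: B 10, C 13. C has a majority.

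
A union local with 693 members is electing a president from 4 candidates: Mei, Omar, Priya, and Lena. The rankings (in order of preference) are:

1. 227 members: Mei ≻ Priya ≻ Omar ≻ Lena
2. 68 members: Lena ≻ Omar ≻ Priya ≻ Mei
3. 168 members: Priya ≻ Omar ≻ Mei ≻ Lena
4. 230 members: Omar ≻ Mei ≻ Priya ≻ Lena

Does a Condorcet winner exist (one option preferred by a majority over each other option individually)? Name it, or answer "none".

none

Checking pairwise contests:
Omar beats Mei 466–227.
Priya beats Omar 395–298.
Mei beats Priya 457–236.
Mei beats Lena 625–68.
Every option loses at least one head-to-head, so there is no Condorcet winner.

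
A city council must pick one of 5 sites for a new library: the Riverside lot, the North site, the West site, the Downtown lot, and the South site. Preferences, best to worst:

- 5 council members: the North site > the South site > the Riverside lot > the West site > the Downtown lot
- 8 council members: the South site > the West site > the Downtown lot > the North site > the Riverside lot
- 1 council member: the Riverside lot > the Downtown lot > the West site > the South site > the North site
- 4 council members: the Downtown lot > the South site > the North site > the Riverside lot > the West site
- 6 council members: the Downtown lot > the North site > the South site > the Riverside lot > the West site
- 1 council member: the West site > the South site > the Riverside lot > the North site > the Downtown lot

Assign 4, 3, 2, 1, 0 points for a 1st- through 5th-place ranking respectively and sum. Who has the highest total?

the South site

the Riverside lot: 5·2 + 8·0 + 1·4 + 4·1 + 6·1 + 1·2 = 26
the North site: 5·4 + 8·1 + 1·0 + 4·2 + 6·3 + 1·1 = 55
the West site: 5·1 + 8·3 + 1·2 + 4·0 + 6·0 + 1·4 = 35
the Downtown lot: 5·0 + 8·2 + 1·3 + 4·4 + 6·4 + 1·0 = 59
the South site: 5·3 + 8·4 + 1·1 + 4·3 + 6·2 + 1·3 = 75
the South site has the highest Borda score (75).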